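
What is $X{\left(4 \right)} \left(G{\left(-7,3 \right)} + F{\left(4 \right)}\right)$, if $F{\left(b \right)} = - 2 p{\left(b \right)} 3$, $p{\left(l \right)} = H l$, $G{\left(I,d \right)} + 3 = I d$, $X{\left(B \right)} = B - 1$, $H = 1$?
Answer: $-144$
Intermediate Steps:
$X{\left(B \right)} = -1 + B$
$G{\left(I,d \right)} = -3 + I d$
$p{\left(l \right)} = l$ ($p{\left(l \right)} = 1 l = l$)
$F{\left(b \right)} = - 6 b$ ($F{\left(b \right)} = - 2 b 3 = - 6 b$)
$X{\left(4 \right)} \left(G{\left(-7,3 \right)} + F{\left(4 \right)}\right) = \left(-1 + 4\right) \left(\left(-3 - 21\right) - 24\right) = 3 \left(\left(-3 - 21\right) - 24\right) = 3 \left(-24 - 24\right) = 3 \left(-48\right) = -144$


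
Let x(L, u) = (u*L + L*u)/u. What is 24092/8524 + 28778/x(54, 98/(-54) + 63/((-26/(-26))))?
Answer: 30988201/115074 ≈ 269.29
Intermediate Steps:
x(L, u) = 2*L (x(L, u) = (L*u + L*u)/u = (2*L*u)/u = 2*L)
24092/8524 + 28778/x(54, 98/(-54) + 63/((-26/(-26)))) = 24092/8524 + 28778/((2*54)) = 24092*(1/8524) + 28778/108 = 6023/2131 + 28778*(1/108) = 6023/2131 + 14389/54 = 30988201/115074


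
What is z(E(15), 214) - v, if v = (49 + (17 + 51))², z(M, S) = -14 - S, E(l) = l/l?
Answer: -13917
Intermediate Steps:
E(l) = 1
v = 13689 (v = (49 + 68)² = 117² = 13689)
z(E(15), 214) - v = (-14 - 1*214) - 1*13689 = (-14 - 214) - 13689 = -228 - 13689 = -13917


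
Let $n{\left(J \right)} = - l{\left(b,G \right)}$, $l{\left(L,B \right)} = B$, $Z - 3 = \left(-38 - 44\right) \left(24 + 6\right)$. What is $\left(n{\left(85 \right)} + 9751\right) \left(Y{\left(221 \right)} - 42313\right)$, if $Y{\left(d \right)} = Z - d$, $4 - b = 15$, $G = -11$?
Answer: $-439202142$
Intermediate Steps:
$b = -11$ ($b = 4 - 15 = -11$)
$Z = -2457$ ($Z = 3 + \left(-38 - 44\right) \left(24 + 6\right) = 3 - 2460 = -2457$)
$n{\left(J \right)} = 11$ ($n{\left(J \right)} = \left(-1\right) \left(-11\right) = 11$)
$Y{\left(d \right)} = -2457 - d$
$\left(n{\left(85 \right)} + 9751\right) \left(Y{\left(221 \right)} - 42313\right) = \left(11 + 9751\right) \left(\left(-2457 - 221\right) - 42313\right) = 9762 \left(\left(-2457 - 221\right) - 42313\right) = 9762 \left(-2678 - 42313\right) = 9762 \left(-44991\right) = -439202142$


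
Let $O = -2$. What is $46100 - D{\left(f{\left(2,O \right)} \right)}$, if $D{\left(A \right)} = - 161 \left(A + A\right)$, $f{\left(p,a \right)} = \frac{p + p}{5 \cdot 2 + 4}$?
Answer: $46192$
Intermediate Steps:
$f{\left(p,a \right)} = \frac{p}{7}$ ($f{\left(p,a \right)} = \frac{2 p}{10 + 4} = \frac{2 p}{14} = 2 p \frac{1}{14} = \frac{p}{7}$)
$D{\left(A \right)} = - 322 A$ ($D{\left(A \right)} = - 161 \cdot 2 A = - 322 A$)
$46100 - D{\left(f{\left(2,O \right)} \right)} = 46100 - - 322 \cdot \frac{1}{7} \cdot 2 = 46100 - \left(-322\right) \frac{2}{7} = 46100 - -92 = 46100 + 92 = 46192$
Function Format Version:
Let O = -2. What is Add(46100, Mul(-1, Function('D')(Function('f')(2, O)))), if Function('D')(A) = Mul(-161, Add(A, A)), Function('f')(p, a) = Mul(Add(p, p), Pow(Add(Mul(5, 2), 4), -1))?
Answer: 46192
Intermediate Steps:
Function('f')(p, a) = Mul(Rational(1, 7), p) (Function('f')(p, a) = Mul(Mul(2, p), Pow(Add(10, 4), -1)) = Mul(Mul(2, p), Pow(14, -1)) = Mul(Mul(2, p), Rational(1, 14)) = Mul(Rational(1, 7), p))
Function('D')(A) = Mul(-322, A) (Function('D')(A) = Mul(-161, Mul(2, A)) = Mul(-322, A))
Add(46100, Mul(-1, Function('D')(Function('f')(2, O)))) = Add(46100, Mul(-1, Mul(-322, Mul(Rational(1, 7), 2)))) = Add(46100, Mul(-1, Mul(-322, Rational(2, 7)))) = Add(46100, Mul(-1, -92)) = Add(46100, 92) = 46192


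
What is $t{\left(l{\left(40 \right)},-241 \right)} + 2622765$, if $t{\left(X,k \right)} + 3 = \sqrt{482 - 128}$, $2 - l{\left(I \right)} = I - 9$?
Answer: $2622762 + \sqrt{354} \approx 2.6228 \cdot 10^{6}$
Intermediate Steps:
$l{\left(I \right)} = 11 - I$ ($l{\left(I \right)} = 2 - \left(I - 9\right) = 2 - \left(-9 + I\right) = 11 - I$)
$t{\left(X,k \right)} = -3 + \sqrt{354}$ ($t{\left(X,k \right)} = -3 + \sqrt{482 - 128} = -3 + \sqrt{354}$)
$t{\left(l{\left(40 \right)},-241 \right)} + 2622765 = \left(-3 + \sqrt{354}\right) + 2622765 = 2622762 + \sqrt{354}$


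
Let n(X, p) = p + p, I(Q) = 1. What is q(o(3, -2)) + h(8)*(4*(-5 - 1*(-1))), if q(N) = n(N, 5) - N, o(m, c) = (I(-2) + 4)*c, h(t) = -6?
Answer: 116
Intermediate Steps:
o(m, c) = 5*c (o(m, c) = (1 + 4)*c = 5*c)
n(X, p) = 2*p
q(N) = 10 - N (q(N) = 2*5 - N = 10 - N)
q(o(3, -2)) + h(8)*(4*(-5 - 1*(-1))) = (10 - 5*(-2)) - 24*(-5 - 1*(-1)) = (10 - 1*(-10)) - 24*(-5 + 1) = (10 + 10) - 24*(-4) = 20 - 6*(-16) = 20 + 96 = 116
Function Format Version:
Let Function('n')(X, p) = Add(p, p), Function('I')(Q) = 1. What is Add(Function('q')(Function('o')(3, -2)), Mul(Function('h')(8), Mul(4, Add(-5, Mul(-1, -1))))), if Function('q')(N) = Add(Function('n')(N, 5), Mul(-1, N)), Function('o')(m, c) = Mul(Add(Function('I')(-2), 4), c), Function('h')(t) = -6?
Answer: 116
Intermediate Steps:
Function('o')(m, c) = Mul(5, c) (Function('o')(m, c) = Mul(Add(1, 4), c) = Mul(5, c))
Function('n')(X, p) = Mul(2, p)
Function('q')(N) = Add(10, Mul(-1, N)) (Function('q')(N) = Add(Mul(2, 5), Mul(-1, N)) = Add(10, Mul(-1, N)))
Add(Function('q')(Function('o')(3, -2)), Mul(Function('h')(8), Mul(4, Add(-5, Mul(-1, -1))))) = Add(Add(10, Mul(-1, Mul(5, -2))), Mul(-6, Mul(4, Add(-5, Mul(-1, -1))))) = Add(Add(10, Mul(-1, -10)), Mul(-6, Mul(4, Add(-5, 1)))) = Add(Add(10, 10), Mul(-6, Mul(4, -4))) = Add(20, Mul(-6, -16)) = Add(20, 96) = 116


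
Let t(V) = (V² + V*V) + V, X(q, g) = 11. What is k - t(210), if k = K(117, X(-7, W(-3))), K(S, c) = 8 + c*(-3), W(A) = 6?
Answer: -88435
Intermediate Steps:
K(S, c) = 8 - 3*c
k = -25 (k = 8 - 3*11 = 8 - 33 = -25)
t(V) = V + 2*V² (t(V) = (V² + V²) + V = 2*V² + V = V + 2*V²)
k - t(210) = -25 - 210*(1 + 2*210) = -25 - 210*(1 + 420) = -25 - 210*421 = -25 - 1*88410 = -25 - 88410 = -88435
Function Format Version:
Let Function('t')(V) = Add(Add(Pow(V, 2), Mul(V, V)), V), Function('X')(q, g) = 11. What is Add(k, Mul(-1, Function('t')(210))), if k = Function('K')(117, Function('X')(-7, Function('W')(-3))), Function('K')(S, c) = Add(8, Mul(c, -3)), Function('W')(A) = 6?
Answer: -88435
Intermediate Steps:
Function('K')(S, c) = Add(8, Mul(-3, c))
k = -25 (k = Add(8, Mul(-3, 11)) = Add(8, -33) = -25)
Function('t')(V) = Add(V, Mul(2, Pow(V, 2))) (Function('t')(V) = Add(Add(Pow(V, 2), Pow(V, 2)), V) = Add(Mul(2, Pow(V, 2)), V) = Add(V, Mul(2, Pow(V, 2))))
Add(k, Mul(-1, Function('t')(210))) = Add(-25, Mul(-1, Mul(210, Add(1, Mul(2, 210))))) = Add(-25, Mul(-1, Mul(210, Add(1, 420)))) = Add(-25, Mul(-1, Mul(210, 421))) = Add(-25, Mul(-1, 88410)) = Add(-25, -88410) = -88435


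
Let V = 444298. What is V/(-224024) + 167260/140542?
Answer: -6243068819/7871195252 ≈ -0.79315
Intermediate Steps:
V/(-224024) + 167260/140542 = 444298/(-224024) + 167260/140542 = 444298*(-1/224024) + 167260*(1/140542) = -222149/112012 + 83630/70271 = -6243068819/7871195252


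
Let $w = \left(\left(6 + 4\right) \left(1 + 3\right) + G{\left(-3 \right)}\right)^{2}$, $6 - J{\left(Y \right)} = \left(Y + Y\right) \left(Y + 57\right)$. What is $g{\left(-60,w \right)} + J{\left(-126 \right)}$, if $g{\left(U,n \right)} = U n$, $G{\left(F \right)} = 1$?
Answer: $-118242$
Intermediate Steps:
$J{\left(Y \right)} = 6 - 2 Y \left(57 + Y\right)$ ($J{\left(Y \right)} = 6 - \left(Y + Y\right) \left(Y + 57\right) = 6 - 2 Y \left(57 + Y\right)$)
$w = 1681$ ($w = \left(\left(6 + 4\right) \left(1 + 3\right) + 1\right)^{2} = \left(10 \cdot 4 + 1\right)^{2} = \left(40 + 1\right)^{2} = 41^{2} = 1681$)
$g{\left(-60,w \right)} + J{\left(-126 \right)} = \left(-60\right) 1681 - \left(-14370 + 31752\right) = -100860 + \left(6 + 14364 - 31752\right) = -100860 - 17382 = -118242$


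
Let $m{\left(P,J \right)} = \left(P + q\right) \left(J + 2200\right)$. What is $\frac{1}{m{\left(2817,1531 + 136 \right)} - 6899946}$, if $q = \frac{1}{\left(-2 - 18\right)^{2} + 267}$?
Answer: $\frac{667}{2663596998} \approx 2.5041 \cdot 10^{-7}$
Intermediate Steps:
$q = \frac{1}{667}$ ($q = \frac{1}{\left(-20\right)^{2} + 267} = \frac{1}{400 + 267} = \frac{1}{667} \approx 0.0014993$)
$m{\left(P,J \right)} = \left(2200 + J\right) \left(\frac{1}{667} + P\right)$ ($m{\left(P,J \right)} = \left(P + \frac{1}{667}\right) \left(J + 2200\right) = \left(\frac{1}{667} + P\right) \left(2200 + J\right) = \left(2200 + J\right) \left(\frac{1}{667} + P\right)$)
$\frac{1}{m{\left(2817,1531 + 136 \right)} - 6899946} = \frac{1}{\left(\frac{2200}{667} + 2200 \cdot 2817 + \frac{1531 + 136}{667} + \left(1531 + 136\right) 2817\right) - 6899946} = \frac{1}{\left(\frac{2200}{667} + 6197400 + \frac{1}{667} \cdot 1667 + 1667 \cdot 2817\right) - 6899946} = \frac{1}{\left(\frac{2200}{667} + 6197400 + \frac{1667}{667} + 4695939\right) - 6899946} = \frac{1}{\frac{7265860980}{667} - 6899946} = \frac{1}{\frac{2663596998}{667}} = \frac{667}{2663596998}$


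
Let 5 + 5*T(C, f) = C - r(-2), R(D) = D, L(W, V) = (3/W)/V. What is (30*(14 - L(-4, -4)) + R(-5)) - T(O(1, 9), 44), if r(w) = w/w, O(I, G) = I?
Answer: 3283/8 ≈ 410.38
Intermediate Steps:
L(W, V) = 3/(V*W)
r(w) = 1
T(C, f) = -6/5 + C/5 (T(C, f) = -1 + (C - 1*1)/5 = -1 + (C - 1)/5 = -1 + (-1 + C)/5 = -1 + (-⅕ + C/5) = -6/5 + C/5)
(30*(14 - L(-4, -4)) + R(-5)) - T(O(1, 9), 44) = (30*(14 - 3/((-4)*(-4))) - 5) - (-6/5 + (⅕)*1) = (30*(14 - 3*(-1)*(-1)/(4*4)) - 5) - (-6/5 + ⅕) = (30*(14 - 1*3/16) - 5) - 1*(-1) = (30*(14 - 3/16) - 5) + 1 = (30*(221/16) - 5) + 1 = (3315/8 - 5) + 1 = 3275/8 + 1 = 3283/8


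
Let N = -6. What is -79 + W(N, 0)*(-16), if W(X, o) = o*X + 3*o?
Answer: -79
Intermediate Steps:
W(X, o) = 3*o + X*o (W(X, o) = X*o + 3*o = 3*o + X*o)
-79 + W(N, 0)*(-16) = -79 + (0*(3 - 6))*(-16) = -79 + (0*(-3))*(-16) = -79 + 0*(-16) = -79 + 0 = -79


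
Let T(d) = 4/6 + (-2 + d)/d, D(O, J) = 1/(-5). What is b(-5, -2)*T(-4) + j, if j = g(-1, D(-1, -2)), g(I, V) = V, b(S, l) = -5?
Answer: -331/30 ≈ -11.033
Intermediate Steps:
D(O, J) = -⅕
j = -⅕ ≈ -0.20000
T(d) = ⅔ + (-2 + d)/d (T(d) = 4*(⅙) + (-2 + d)/d = ⅔ + (-2 + d)/d)
b(-5, -2)*T(-4) + j = -5*(5/3 - 2/(-4)) - ⅕ = -5*(5/3 - 2*(-¼)) - ⅕ = -5*(5/3 + ½) - ⅕ = -5*13/6 - ⅕ = -65/6 - ⅕ = -331/30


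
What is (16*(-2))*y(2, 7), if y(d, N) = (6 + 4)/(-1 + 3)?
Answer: -160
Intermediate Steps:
y(d, N) = 5 (y(d, N) = 10/2 = 10*(½) = 5)
(16*(-2))*y(2, 7) = (16*(-2))*5 = -32*5 = -160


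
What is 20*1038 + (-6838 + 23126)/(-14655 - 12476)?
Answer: 563223272/27131 ≈ 20759.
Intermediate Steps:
20*1038 + (-6838 + 23126)/(-14655 - 12476) = 20760 + 16288/(-27131) = 20760 + 16288*(-1/27131) = 20760 - 16288/27131 = 563223272/27131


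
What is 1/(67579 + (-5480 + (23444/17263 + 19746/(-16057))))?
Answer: 277191991/17213381014219 ≈ 1.6103e-5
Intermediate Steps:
1/(67579 + (-5480 + (23444/17263 + 19746/(-16057)))) = 1/(67579 + (-5480 + (23444*(1/17263) + 19746*(-1/16057)))) = 1/(67579 + (-5480 + (23444/17263 - 19746/16057))) = 1/(67579 + (-5480 + 35565110/277191991)) = 1/(67579 - 1518976545570/277191991) = 1/(17213381014219/277191991) = 277191991/17213381014219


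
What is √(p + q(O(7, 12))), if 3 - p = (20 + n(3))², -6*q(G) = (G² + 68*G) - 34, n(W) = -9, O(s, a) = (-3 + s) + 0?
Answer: I*√1443/3 ≈ 12.662*I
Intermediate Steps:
O(s, a) = -3 + s
q(G) = 17/3 - 34*G/3 - G²/6 (q(G) = -((G² + 68*G) - 34)/6 = -(-34 + G² + 68*G)/6 = 17/3 - 34*G/3 - G²/6)
p = -118 (p = 3 - (20 - 9)² = 3 - 1*11² = 3 - 1*121 = 3 - 121 = -118)
√(p + q(O(7, 12))) = √(-118 + (17/3 - 34*(-3 + 7)/3 - (-3 + 7)²/6)) = √(-118 + (17/3 - 34/3*4 - ⅙*4²)) = √(-118 + (17/3 - 136/3 - ⅙*16)) = √(-118 + (17/3 - 136/3 - 8/3)) = √(-118 - 127/3) = √(-481/3) = I*√1443/3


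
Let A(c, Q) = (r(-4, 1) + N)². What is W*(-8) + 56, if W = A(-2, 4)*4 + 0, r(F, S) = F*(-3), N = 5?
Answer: -9192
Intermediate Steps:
r(F, S) = -3*F
A(c, Q) = 289 (A(c, Q) = (-3*(-4) + 5)² = (12 + 5)² = 17² = 289)
W = 1156 (W = 289*4 + 0 = 1156 + 0 = 1156)
W*(-8) + 56 = 1156*(-8) + 56 = -9248 + 56 = -9192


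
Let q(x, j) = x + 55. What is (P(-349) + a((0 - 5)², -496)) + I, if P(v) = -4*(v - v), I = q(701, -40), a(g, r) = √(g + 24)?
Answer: 763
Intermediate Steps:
a(g, r) = √(24 + g)
q(x, j) = 55 + x
I = 756 (I = 55 + 701 = 756)
P(v) = 0 (P(v) = -4*0 = 0)
(P(-349) + a((0 - 5)², -496)) + I = (0 + √(24 + (0 - 5)²)) + 756 = (0 + √(24 + (-5)²)) + 756 = (0 + √(24 + 25)) + 756 = (0 + √49) + 756 = (0 + 7) + 756 = 7 + 756 = 763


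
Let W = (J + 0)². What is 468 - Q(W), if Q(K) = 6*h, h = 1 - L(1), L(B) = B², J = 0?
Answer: 468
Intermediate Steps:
W = 0 (W = (0 + 0)² = 0² = 0)
h = 0 (h = 1 - 1*1² = 1 - 1*1 = 1 - 1 = 0)
Q(K) = 0 (Q(K) = 6*0 = 0)
468 - Q(W) = 468 - 1*0 = 468 + 0 = 468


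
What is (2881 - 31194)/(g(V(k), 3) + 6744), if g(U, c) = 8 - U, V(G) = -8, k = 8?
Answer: -28313/6760 ≈ -4.1883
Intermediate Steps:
(2881 - 31194)/(g(V(k), 3) + 6744) = (2881 - 31194)/((8 - 1*(-8)) + 6744) = -28313/((8 + 8) + 6744) = -28313/(16 + 6744) = -28313/6760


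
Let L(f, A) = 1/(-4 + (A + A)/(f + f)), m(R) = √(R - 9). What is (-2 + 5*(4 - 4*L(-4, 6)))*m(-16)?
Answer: 1190*I/11 ≈ 108.18*I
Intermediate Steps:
m(R) = √(-9 + R)
L(f, A) = 1/(-4 + A/f) (L(f, A) = 1/(-4 + (2*A)/((2*f))) = 1/(-4 + (2*A)*(1/(2*f))) = 1/(-4 + A/f))
(-2 + 5*(4 - 4*L(-4, 6)))*m(-16) = (-2 + 5*(4 - (-16)/(6 - 4*(-4))))*√(-9 - 16) = (-2 + 5*(4 - (-16)/(6 + 16)))*√(-25) = (-2 + 5*(4 - (-16)/22))*(5*I) = (-2 + 5*(4 - 4*(-2/11)))*(5*I) = (-2 + 5*(4 + 8/11))*(5*I) = (-2 + 5*(52/11))*(5*I) = (-2 + 260/11)*(5*I) = 238*(5*I)/11 = 1190*I/11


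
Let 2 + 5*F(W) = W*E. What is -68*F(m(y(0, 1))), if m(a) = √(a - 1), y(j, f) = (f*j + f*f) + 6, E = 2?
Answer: 136/5 - 136*√6/5 ≈ -39.426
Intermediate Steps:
y(j, f) = 6 + f² + f*j (y(j, f) = (f*j + f²) + 6 = (f² + f*j) + 6 = 6 + f² + f*j)
m(a) = √(-1 + a)
F(W) = -⅖ + 2*W/5 (F(W) = -⅖ + (W*2)/5 = -⅖ + (2*W)/5 = -⅖ + 2*W/5)
-68*F(m(y(0, 1))) = -68*(-⅖ + 2*√(-1 + (6 + 1² + 1*0))/5) = -68*(-⅖ + 2*√(-1 + (6 + 1 + 0))/5) = -68*(-⅖ + 2*√(-1 + 7)/5) = -68*(-⅖ + 2*√6/5) = 136/5 - 136*√6/5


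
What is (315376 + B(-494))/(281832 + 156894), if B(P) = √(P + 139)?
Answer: 157688/219363 + I*√355/438726 ≈ 0.71885 + 4.2946e-5*I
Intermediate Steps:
B(P) = √(139 + P)
(315376 + B(-494))/(281832 + 156894) = (315376 + √(139 - 494))/(281832 + 156894) = (315376 + √(-355))/438726 = (315376 + I*√355)*(1/438726) = 157688/219363 + I*√355/438726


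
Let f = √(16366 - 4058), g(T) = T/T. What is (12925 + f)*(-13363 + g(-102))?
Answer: -172703850 - 26724*√3077 ≈ -1.7419e+8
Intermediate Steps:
g(T) = 1
f = 2*√3077 (f = √12308 = 2*√3077 ≈ 110.94)
(12925 + f)*(-13363 + g(-102)) = (12925 + 2*√3077)*(-13363 + 1) = (12925 + 2*√3077)*(-13362) = -172703850 - 26724*√3077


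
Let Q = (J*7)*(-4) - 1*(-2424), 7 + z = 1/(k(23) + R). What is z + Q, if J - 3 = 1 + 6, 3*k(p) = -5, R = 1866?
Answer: 11952244/5593 ≈ 2137.0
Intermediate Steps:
k(p) = -5/3 (k(p) = (⅓)*(-5) = -5/3)
J = 10 (J = 3 + (1 + 6) = 3 + 7 = 10)
z = -39148/5593 (z = -7 + 1/(-5/3 + 1866) = -7 + 1/(5593/3) = -7 + 3/5593 = -39148/5593 ≈ -6.9995)
Q = 2144 (Q = (10*7)*(-4) - 1*(-2424) = 70*(-4) + 2424 = -280 + 2424 = 2144)
z + Q = -39148/5593 + 2144 = 11952244/5593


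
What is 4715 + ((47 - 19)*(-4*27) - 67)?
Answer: 1624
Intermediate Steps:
4715 + ((47 - 19)*(-4*27) - 67) = 4715 + (28*(-108) - 67) = 4715 + (-3024 - 67) = 4715 - 3091 = 1624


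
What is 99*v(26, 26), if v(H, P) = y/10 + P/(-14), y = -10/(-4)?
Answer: -4455/28 ≈ -159.11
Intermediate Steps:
y = 5/2 (y = -10*(-¼) = 5/2 ≈ 2.5000)
v(H, P) = ¼ - P/14 (v(H, P) = (5/2)/10 + P/(-14) = (5/2)*(⅒) + P*(-1/14) = ¼ - P/14)
99*v(26, 26) = 99*(¼ - 1/14*26) = 99*(¼ - 13/7) = 99*(-45/28) = -4455/28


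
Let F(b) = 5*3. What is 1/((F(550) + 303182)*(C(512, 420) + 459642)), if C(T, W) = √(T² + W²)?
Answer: 229821/32028265064897570 - √27409/16014132532448785 ≈ 7.1652e-12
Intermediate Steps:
F(b) = 15
1/((F(550) + 303182)*(C(512, 420) + 459642)) = 1/((15 + 303182)*(√(512² + 420²) + 459642)) = 1/(303197*(√(262144 + 176400) + 459642)) = 1/(303197*(√438544 + 459642)) = 1/(303197*(4*√27409 + 459642)) = 1/(303197*(459642 + 4*√27409)) = 1/(139362075474 + 1212788*√27409)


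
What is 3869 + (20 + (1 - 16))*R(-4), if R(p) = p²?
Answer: 3949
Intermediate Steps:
3869 + (20 + (1 - 16))*R(-4) = 3869 + (20 + (1 - 16))*(-4)² = 3869 + (20 - 15)*16 = 3869 + 5*16 = 3869 + 80 = 3949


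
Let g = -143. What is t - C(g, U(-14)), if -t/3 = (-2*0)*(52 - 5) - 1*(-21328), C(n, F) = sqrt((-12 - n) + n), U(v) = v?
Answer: -63984 - 2*I*sqrt(3) ≈ -63984.0 - 3.4641*I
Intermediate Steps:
C(n, F) = 2*I*sqrt(3) (C(n, F) = sqrt(-12) = 2*I*sqrt(3))
t = -63984 (t = -3*((-2*0)*(52 - 5) - 1*(-21328)) = -3*(0*47 + 21328) = -3*(0 + 21328) = -3*21328 = -63984)
t - C(g, U(-14)) = -63984 - 2*I*sqrt(3)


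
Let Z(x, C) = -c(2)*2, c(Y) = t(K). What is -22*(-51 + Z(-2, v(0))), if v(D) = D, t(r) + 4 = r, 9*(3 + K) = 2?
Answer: 7414/9 ≈ 823.78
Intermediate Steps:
K = -25/9 (K = -3 + (⅑)*2 = -3 + 2/9 = -25/9 ≈ -2.7778)
t(r) = -4 + r
c(Y) = -61/9 (c(Y) = -4 - 25/9 = -61/9)
Z(x, C) = 122/9 (Z(x, C) = -1*(-61/9)*2 = (61/9)*2 = 122/9)
-22*(-51 + Z(-2, v(0))) = -22*(-51 + 122/9) = -22*(-337/9) = 7414/9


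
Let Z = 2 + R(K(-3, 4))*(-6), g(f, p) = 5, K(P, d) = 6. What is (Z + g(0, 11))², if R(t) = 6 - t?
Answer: 49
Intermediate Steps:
Z = 2 (Z = 2 + (6 - 1*6)*(-6) = 2 + (6 - 6)*(-6) = 2 + 0*(-6) = 2 + 0 = 2)
(Z + g(0, 11))² = (2 + 5)² = 7² = 49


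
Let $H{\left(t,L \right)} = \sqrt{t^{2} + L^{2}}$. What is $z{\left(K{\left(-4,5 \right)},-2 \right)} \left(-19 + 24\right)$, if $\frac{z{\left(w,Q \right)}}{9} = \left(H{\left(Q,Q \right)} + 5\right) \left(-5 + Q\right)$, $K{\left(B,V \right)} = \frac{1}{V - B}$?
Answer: $-1575 - 630 \sqrt{2} \approx -2466.0$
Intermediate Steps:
$H{\left(t,L \right)} = \sqrt{L^{2} + t^{2}}$
$z{\left(w,Q \right)} = 9 \left(-5 + Q\right) \left(5 + \sqrt{2} \sqrt{Q^{2}}\right)$ ($z{\left(w,Q \right)} = 9 \left(\sqrt{Q^{2} + Q^{2}} + 5\right) \left(-5 + Q\right) = 9 \left(\sqrt{2 Q^{2}} + 5\right) \left(-5 + Q\right) = 9 \left(\sqrt{2} \sqrt{Q^{2}} + 5\right) \left(-5 + Q\right) = 9 \left(5 + \sqrt{2} \sqrt{Q^{2}}\right) \left(-5 + Q\right) = 9 \left(-5 + Q\right) \left(5 + \sqrt{2} \sqrt{Q^{2}}\right)$)
$z{\left(K{\left(-4,5 \right)},-2 \right)} \left(-19 + 24\right) = \left(-225 + 45 \left(-2\right) - 45 \sqrt{2} \sqrt{\left(-2\right)^{2}} + 9 \left(-2\right) \sqrt{2} \sqrt{\left(-2\right)^{2}}\right) \left(-19 + 24\right) = \left(-225 - 90 - 45 \sqrt{2} \sqrt{4} + 9 \left(-2\right) \sqrt{2} \sqrt{4}\right) 5 = \left(-225 - 90 - 45 \sqrt{2} \cdot 2 + 9 \left(-2\right) \sqrt{2} \cdot 2\right) 5 = \left(-225 - 90 - 90 \sqrt{2} - 36 \sqrt{2}\right) 5 = \left(-315 - 126 \sqrt{2}\right) 5 = -1575 - 630 \sqrt{2}$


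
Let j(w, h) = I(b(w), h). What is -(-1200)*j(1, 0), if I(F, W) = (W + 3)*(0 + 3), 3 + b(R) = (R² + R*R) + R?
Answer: 10800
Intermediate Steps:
b(R) = -3 + R + 2*R² (b(R) = -3 + ((R² + R*R) + R) = -3 + ((R² + R²) + R) = -3 + (2*R² + R) = -3 + (R + 2*R²) = -3 + R + 2*R²)
I(F, W) = 9 + 3*W (I(F, W) = (3 + W)*3 = 9 + 3*W)
j(w, h) = 9 + 3*h
-(-1200)*j(1, 0) = -(-1200)*(9 + 3*0) = -(-1200)*(9 + 0) = -(-1200)*9 = -20*(-540) = 10800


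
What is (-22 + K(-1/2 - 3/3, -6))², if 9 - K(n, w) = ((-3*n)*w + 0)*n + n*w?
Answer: 15625/4 ≈ 3906.3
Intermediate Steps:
K(n, w) = 9 - n*w + 3*w*n² (K(n, w) = 9 - (((-3*n)*w + 0)*n + n*w) = 9 - ((-3*n*w + 0)*n + n*w) = 9 - ((-3*n*w)*n + n*w) = 9 - (-3*w*n² + n*w) = 9 - (n*w - 3*w*n²) = 9 + (-n*w + 3*w*n²) = 9 - n*w + 3*w*n²)
(-22 + K(-1/2 - 3/3, -6))² = (-22 + (9 - 1*(-1/2 - 3/3)*(-6) + 3*(-6)*(-1/2 - 3/3)²))² = (-22 + (9 - 1*(-1*½ - 3*⅓)*(-6) + 3*(-6)*(-1*½ - 3*⅓)²))² = (-22 + (9 - 1*(-½ - 1)*(-6) + 3*(-6)*(-½ - 1)²))² = (-22 + (9 - 1*(-3/2)*(-6) + 3*(-6)*(-3/2)²))² = (-22 + (9 - 9 + 3*(-6)*(9/4)))² = (-22 + (9 - 9 - 81/2))² = (-22 - 81/2)² = (-125/2)² = 15625/4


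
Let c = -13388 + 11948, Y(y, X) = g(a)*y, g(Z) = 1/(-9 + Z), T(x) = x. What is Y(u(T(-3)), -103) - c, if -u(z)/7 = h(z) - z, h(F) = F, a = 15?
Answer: 1440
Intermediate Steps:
u(z) = 0 (u(z) = -7*(z - z) = -7*0 = 0)
Y(y, X) = y/6 (Y(y, X) = y/(-9 + 15) = y/6)
c = -1440
Y(u(T(-3)), -103) - c = (1/6)*0 - 1*(-1440) = 0 + 1440 = 1440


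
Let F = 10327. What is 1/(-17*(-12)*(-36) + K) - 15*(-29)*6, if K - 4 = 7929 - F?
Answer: 25416179/9738 ≈ 2610.0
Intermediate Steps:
K = -2394 (K = 4 + (7929 - 1*10327) = 4 + (7929 - 10327) = 4 - 2398 = -2394)
1/(-17*(-12)*(-36) + K) - 15*(-29)*6 = 1/(-17*(-12)*(-36) - 2394) - 15*(-29)*6 = 1/(204*(-36) - 2394) + 435*6 = 1/(-7344 - 2394) + 2610 = 1/(-9738) + 2610 = -1/9738 + 2610 = 25416179/9738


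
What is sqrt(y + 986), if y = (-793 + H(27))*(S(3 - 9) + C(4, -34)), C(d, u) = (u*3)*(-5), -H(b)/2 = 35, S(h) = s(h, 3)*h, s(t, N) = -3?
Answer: I*sqrt(454678) ≈ 674.3*I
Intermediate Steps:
S(h) = -3*h
H(b) = -70 (H(b) = -2*35 = -70)
C(d, u) = -15*u (C(d, u) = (3*u)*(-5) = -15*u)
y = -455664 (y = (-793 - 70)*(-3*(3 - 9) - 15*(-34)) = -863*(-3*(-6) + 510) = -863*(18 + 510) = -863*528 = -455664)
sqrt(y + 986) = sqrt(-455664 + 986) = sqrt(-454678) = I*sqrt(454678)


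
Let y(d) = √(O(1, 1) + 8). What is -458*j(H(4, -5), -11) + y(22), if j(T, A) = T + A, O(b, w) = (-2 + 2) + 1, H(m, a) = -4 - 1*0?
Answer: 6873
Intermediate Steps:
H(m, a) = -4 (H(m, a) = -4 + 0 = -4)
O(b, w) = 1 (O(b, w) = 0 + 1 = 1)
y(d) = 3 (y(d) = √(1 + 8) = √9 = 3)
j(T, A) = A + T
-458*j(H(4, -5), -11) + y(22) = -458*(-11 - 4) + 3 = -458*(-15) + 3 = 6870 + 3 = 6873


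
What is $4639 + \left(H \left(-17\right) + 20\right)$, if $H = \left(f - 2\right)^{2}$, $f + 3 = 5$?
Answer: $4659$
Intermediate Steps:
$f = 2$ ($f = -3 + 5 = 2$)
$H = 0$ ($H = \left(2 - 2\right)^{2} = 0^{2} = 0$)
$4639 + \left(H \left(-17\right) + 20\right) = 4639 + \left(0 \left(-17\right) + 20\right) = 4639 + \left(0 + 20\right) = 4639 + 20 = 4659$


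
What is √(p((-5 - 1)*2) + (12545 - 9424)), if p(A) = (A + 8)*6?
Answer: √3097 ≈ 55.651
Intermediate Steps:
p(A) = 48 + 6*A (p(A) = (8 + A)*6 = 48 + 6*A)
√(p((-5 - 1)*2) + (12545 - 9424)) = √((48 + 6*((-5 - 1)*2)) + (12545 - 9424)) = √((48 + 6*(-6*2)) + 3121) = √((48 + 6*(-12)) + 3121) = √((48 - 72) + 3121) = √(-24 + 3121) = √3097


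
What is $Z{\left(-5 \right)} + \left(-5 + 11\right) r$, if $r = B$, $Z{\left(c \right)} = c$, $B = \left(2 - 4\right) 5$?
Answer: $-65$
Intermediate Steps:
$B = -10$ ($B = \left(-2\right) 5 = -10$)
$r = -10$
$Z{\left(-5 \right)} + \left(-5 + 11\right) r = -5 + \left(-5 + 11\right) \left(-10\right) = -5 + 6 \left(-10\right) = -5 - 60 = -65$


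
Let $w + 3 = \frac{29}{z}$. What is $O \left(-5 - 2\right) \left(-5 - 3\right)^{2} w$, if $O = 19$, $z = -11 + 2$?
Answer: $\frac{476672}{9} \approx 52964.0$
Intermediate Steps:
$z = -9$
$w = - \frac{56}{9}$ ($w = -3 + \frac{29}{-9} = -3 + 29 \left(- \frac{1}{9}\right) = -3 - \frac{29}{9} = - \frac{56}{9} \approx -6.2222$)
$O \left(-5 - 2\right) \left(-5 - 3\right)^{2} w = 19 \left(-5 - 2\right) \left(-5 - 3\right)^{2} \left(- \frac{56}{9}\right) = 19 \left(- 7 \left(-8\right)^{2}\right) \left(- \frac{56}{9}\right) = 19 \left(\left(-7\right) 64\right) \left(- \frac{56}{9}\right) = 19 \left(-448\right) \left(- \frac{56}{9}\right) = \left(-8512\right) \left(- \frac{56}{9}\right) = \frac{476672}{9}$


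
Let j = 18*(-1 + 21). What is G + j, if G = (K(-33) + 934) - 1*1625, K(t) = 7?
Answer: -324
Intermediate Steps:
j = 360 (j = 18*20 = 360)
G = -684 (G = (7 + 934) - 1*1625 = 941 - 1625 = -684)
G + j = -684 + 360 = -324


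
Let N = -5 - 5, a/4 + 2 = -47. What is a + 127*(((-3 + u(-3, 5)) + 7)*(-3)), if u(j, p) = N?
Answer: 2090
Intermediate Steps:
a = -196 (a = -8 + 4*(-47) = -8 - 188 = -196)
N = -10
u(j, p) = -10
a + 127*(((-3 + u(-3, 5)) + 7)*(-3)) = -196 + 127*(((-3 - 10) + 7)*(-3)) = -196 + 127*((-13 + 7)*(-3)) = -196 + 127*(-6*(-3)) = -196 + 127*18 = -196 + 2286 = 2090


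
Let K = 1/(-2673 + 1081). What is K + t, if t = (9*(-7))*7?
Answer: -702073/1592 ≈ -441.00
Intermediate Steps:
K = -1/1592 (K = 1/(-1592) = -1/1592 ≈ -0.00062814)
t = -441 (t = -63*7 = -441)
K + t = -1/1592 - 441 = -702073/1592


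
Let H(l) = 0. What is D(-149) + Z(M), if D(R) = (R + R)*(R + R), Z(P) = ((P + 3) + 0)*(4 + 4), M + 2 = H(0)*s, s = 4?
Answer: 88812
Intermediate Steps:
M = -2 (M = -2 + 0*4 = -2 + 0 = -2)
Z(P) = 24 + 8*P (Z(P) = ((3 + P) + 0)*8 = (3 + P)*8 = 24 + 8*P)
D(R) = 4*R² (D(R) = (2*R)*(2*R) = 4*R²)
D(-149) + Z(M) = 4*(-149)² + (24 + 8*(-2)) = 4*22201 + (24 - 16) = 88804 + 8 = 88812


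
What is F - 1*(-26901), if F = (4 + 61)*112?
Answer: 34181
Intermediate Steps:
F = 7280 (F = 65*112 = 7280)
F - 1*(-26901) = 7280 - 1*(-26901) = 7280 + 26901 = 34181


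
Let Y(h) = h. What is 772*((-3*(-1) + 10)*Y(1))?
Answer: 10036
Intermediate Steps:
772*((-3*(-1) + 10)*Y(1)) = 772*((-3*(-1) + 10)*1) = 772*((3 + 10)*1) = 772*(13*1) = 772*13 = 10036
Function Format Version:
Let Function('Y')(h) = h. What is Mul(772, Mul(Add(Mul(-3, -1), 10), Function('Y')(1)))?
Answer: 10036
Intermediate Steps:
Mul(772, Mul(Add(Mul(-3, -1), 10), Function('Y')(1))) = Mul(772, Mul(Add(Mul(-3, -1), 10), 1)) = Mul(772, Mul(Add(3, 10), 1)) = Mul(772, Mul(13, 1)) = Mul(772, 13) = 10036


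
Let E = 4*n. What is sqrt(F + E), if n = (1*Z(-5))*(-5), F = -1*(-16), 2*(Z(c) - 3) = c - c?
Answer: 2*I*sqrt(11) ≈ 6.6332*I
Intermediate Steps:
Z(c) = 3 (Z(c) = 3 + (c - c)/2 = 3 + (1/2)*0 = 3 + 0 = 3)
F = 16
n = -15 (n = (1*3)*(-5) = 3*(-5) = -15)
E = -60 (E = 4*(-15) = -60)
sqrt(F + E) = sqrt(16 - 60) = sqrt(-44) = 2*I*sqrt(11)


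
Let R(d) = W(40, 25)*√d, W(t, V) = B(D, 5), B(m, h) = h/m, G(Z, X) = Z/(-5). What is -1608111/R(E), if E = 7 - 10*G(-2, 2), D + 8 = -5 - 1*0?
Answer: 6968481*√3/5 ≈ 2.4140e+6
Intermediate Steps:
G(Z, X) = -Z/5 (G(Z, X) = Z*(-⅕) = -Z/5)
D = -13 (D = -8 + (-5 - 1*0) = -8 + (-5 + 0) = -8 - 5 = -13)
E = 3 (E = 7 - (-2)*(-2) = 7 - 10*⅖ = 7 - 4 = 3)
W(t, V) = -5/13 (W(t, V) = 5/(-13) = 5*(-1/13) = -5/13)
R(d) = -5*√d/13
-1608111/R(E) = -1608111*(-13*√3/15) = -(-6968481)*√3/5 = 6968481*√3/5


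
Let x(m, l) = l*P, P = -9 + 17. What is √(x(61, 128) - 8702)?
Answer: I*√7678 ≈ 87.624*I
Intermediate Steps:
P = 8
x(m, l) = 8*l (x(m, l) = l*8 = 8*l)
√(x(61, 128) - 8702) = √(8*128 - 8702) = √(1024 - 8702) = √(-7678) = I*√7678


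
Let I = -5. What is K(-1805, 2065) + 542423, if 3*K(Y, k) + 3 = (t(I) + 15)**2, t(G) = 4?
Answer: 1627627/3 ≈ 5.4254e+5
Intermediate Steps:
K(Y, k) = 358/3 (K(Y, k) = -1 + (4 + 15)**2/3 = -1 + (1/3)*19**2 = -1 + (1/3)*361 = -1 + 361/3 = 358/3)
K(-1805, 2065) + 542423 = 358/3 + 542423 = 1627627/3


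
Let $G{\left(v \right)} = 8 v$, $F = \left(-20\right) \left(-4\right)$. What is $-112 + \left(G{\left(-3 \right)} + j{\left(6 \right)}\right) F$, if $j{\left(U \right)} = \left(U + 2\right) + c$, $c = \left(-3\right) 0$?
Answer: $-1392$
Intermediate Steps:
$c = 0$
$F = 80$
$j{\left(U \right)} = 2 + U$ ($j{\left(U \right)} = \left(U + 2\right) + 0 = \left(2 + U\right) + 0 = 2 + U$)
$-112 + \left(G{\left(-3 \right)} + j{\left(6 \right)}\right) F = -112 + \left(8 \left(-3\right) + \left(2 + 6\right)\right) 80 = -112 + \left(-24 + 8\right) 80 = -112 - 1280 = -1392$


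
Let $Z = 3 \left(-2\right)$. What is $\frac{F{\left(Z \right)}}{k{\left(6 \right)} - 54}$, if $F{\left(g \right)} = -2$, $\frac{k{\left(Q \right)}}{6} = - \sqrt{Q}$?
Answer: $\frac{1}{25} - \frac{\sqrt{6}}{225} \approx 0.029113$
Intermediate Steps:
$k{\left(Q \right)} = - 6 \sqrt{Q}$ ($k{\left(Q \right)} = 6 \left(- \sqrt{Q}\right) = - 6 \sqrt{Q}$)
$Z = -6$
$\frac{F{\left(Z \right)}}{k{\left(6 \right)} - 54} = - \frac{2}{- 6 \sqrt{6} - 54} = - \frac{2}{-54 - 6 \sqrt{6}}$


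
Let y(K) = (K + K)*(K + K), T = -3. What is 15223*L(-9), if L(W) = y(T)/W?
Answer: -60892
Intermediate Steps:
y(K) = 4*K² (y(K) = (2*K)*(2*K) = 4*K²)
L(W) = 36/W (L(W) = (4*(-3)²)/W = (4*9)/W = 36/W)
15223*L(-9) = 15223*(36/(-9)) = 15223*(36*(-⅑)) = 15223*(-4) = -60892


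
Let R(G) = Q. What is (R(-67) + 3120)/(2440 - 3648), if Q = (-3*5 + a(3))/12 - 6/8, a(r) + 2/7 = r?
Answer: -261931/101472 ≈ -2.5813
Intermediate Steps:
a(r) = -2/7 + r
Q = -149/84 (Q = (-3*5 + (-2/7 + 3))/12 - 6/8 = (-15 + 19/7)*(1/12) - 6*⅛ = -86/7*1/12 - ¾ = -43/42 - ¾ = -149/84 ≈ -1.7738)
R(G) = -149/84
(R(-67) + 3120)/(2440 - 3648) = (-149/84 + 3120)/(2440 - 3648) = (261931/84)/(-1208) = (261931/84)*(-1/1208) = -261931/101472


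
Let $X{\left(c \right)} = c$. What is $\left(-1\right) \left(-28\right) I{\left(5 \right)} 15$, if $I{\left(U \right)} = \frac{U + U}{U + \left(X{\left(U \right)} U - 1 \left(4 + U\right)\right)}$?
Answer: $200$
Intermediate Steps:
$I{\left(U \right)} = \frac{2 U}{-4 + U^{2}}$ ($I{\left(U \right)} = \frac{U + U}{U + \left(U U - 1 \left(4 + U\right)\right)} = \frac{2 U}{U - \left(4 + U - U^{2}\right)} = \frac{2 U}{-4 + U^{2}}$)
$\left(-1\right) \left(-28\right) I{\left(5 \right)} 15 = \left(-1\right) \left(-28\right) 2 \cdot 5 \frac{1}{-4 + 5^{2}} \cdot 15 = 28 \cdot 2 \cdot 5 \frac{1}{-4 + 25} \cdot 15 = 28 \cdot 2 \cdot 5 \cdot \frac{1}{21} \cdot 15 = 28 \cdot \frac{10}{21} \cdot 15 = \frac{40}{3} \cdot 15 = 200$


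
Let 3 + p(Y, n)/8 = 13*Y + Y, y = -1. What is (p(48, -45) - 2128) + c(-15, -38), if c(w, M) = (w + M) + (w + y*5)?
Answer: 3151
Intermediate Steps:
p(Y, n) = -24 + 112*Y (p(Y, n) = -24 + 8*(13*Y + Y) = -24 + 8*(14*Y) = -24 + 112*Y)
c(w, M) = -5 + M + 2*w (c(w, M) = (w + M) + (w - 1*5) = (M + w) + (w - 5) = (M + w) + (-5 + w) = -5 + M + 2*w)
(p(48, -45) - 2128) + c(-15, -38) = ((-24 + 112*48) - 2128) + (-5 - 38 + 2*(-15)) = ((-24 + 5376) - 2128) + (-5 - 38 - 30) = (5352 - 2128) - 73 = 3224 - 73 = 3151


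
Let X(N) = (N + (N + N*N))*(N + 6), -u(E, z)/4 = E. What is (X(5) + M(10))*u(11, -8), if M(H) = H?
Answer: -17380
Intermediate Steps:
u(E, z) = -4*E
X(N) = (6 + N)*(N² + 2*N) (X(N) = (N + (N + N²))*(6 + N) = (N² + 2*N)*(6 + N) = (6 + N)*(N² + 2*N))
(X(5) + M(10))*u(11, -8) = (5*(12 + 5² + 8*5) + 10)*(-4*11) = (5*(12 + 25 + 40) + 10)*(-44) = (5*77 + 10)*(-44) = (385 + 10)*(-44) = 395*(-44) = -17380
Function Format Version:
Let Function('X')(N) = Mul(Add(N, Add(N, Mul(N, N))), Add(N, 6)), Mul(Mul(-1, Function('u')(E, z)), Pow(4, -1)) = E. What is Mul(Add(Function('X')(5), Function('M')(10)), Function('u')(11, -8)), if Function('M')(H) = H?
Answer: -17380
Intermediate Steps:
Function('u')(E, z) = Mul(-4, E)
Function('X')(N) = Mul(Add(6, N), Add(Pow(N, 2), Mul(2, N))) (Function('X')(N) = Mul(Add(N, Add(N, Pow(N, 2))), Add(6, N)) = Mul(Add(Pow(N, 2), Mul(2, N)), Add(6, N)) = Mul(Add(6, N), Add(Pow(N, 2), Mul(2, N))))
Mul(Add(Function('X')(5), Function('M')(10)), Function('u')(11, -8)) = Mul(Add(Mul(5, Add(12, Pow(5, 2), Mul(8, 5))), 10), Mul(-4, 11)) = Mul(Add(Mul(5, Add(12, 25, 40)), 10), -44) = Mul(Add(Mul(5, 77), 10), -44) = Mul(Add(385, 10), -44) = Mul(395, -44) = -17380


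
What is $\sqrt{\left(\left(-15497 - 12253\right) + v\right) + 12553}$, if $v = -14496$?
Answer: $i \sqrt{29693} \approx 172.32 i$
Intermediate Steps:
$\sqrt{\left(\left(-15497 - 12253\right) + v\right) + 12553} = \sqrt{\left(\left(-15497 - 12253\right) - 14496\right) + 12553} = \sqrt{\left(-27750 - 14496\right) + 12553} = \sqrt{-42246 + 12553} = \sqrt{-29693} = i \sqrt{29693}$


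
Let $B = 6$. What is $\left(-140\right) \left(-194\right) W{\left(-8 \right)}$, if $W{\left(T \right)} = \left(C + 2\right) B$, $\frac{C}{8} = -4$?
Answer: $-4888800$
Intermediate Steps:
$C = -32$ ($C = 8 \left(-4\right) = -32$)
$W{\left(T \right)} = -180$ ($W{\left(T \right)} = \left(-32 + 2\right) 6 = \left(-30\right) 6 = -180$)
$\left(-140\right) \left(-194\right) W{\left(-8 \right)} = \left(-140\right) \left(-194\right) \left(-180\right) = 27160 \left(-180\right) = -4888800$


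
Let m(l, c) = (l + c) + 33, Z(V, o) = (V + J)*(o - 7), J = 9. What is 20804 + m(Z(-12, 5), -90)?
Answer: 20753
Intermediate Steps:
Z(V, o) = (-7 + o)*(9 + V) (Z(V, o) = (V + 9)*(o - 7) = (9 + V)*(-7 + o) = (-7 + o)*(9 + V))
m(l, c) = 33 + c + l (m(l, c) = (c + l) + 33 = 33 + c + l)
20804 + m(Z(-12, 5), -90) = 20804 + (33 - 90 + (-63 - 7*(-12) + 9*5 - 12*5)) = 20804 + (33 - 90 + (-63 + 84 + 45 - 60)) = 20804 + (33 - 90 + 6) = 20804 - 51 = 20753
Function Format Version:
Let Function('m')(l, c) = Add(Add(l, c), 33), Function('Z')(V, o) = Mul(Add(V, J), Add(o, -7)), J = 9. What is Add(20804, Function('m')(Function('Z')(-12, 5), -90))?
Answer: 20753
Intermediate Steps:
Function('Z')(V, o) = Mul(Add(-7, o), Add(9, V)) (Function('Z')(V, o) = Mul(Add(V, 9), Add(o, -7)) = Mul(Add(9, V), Add(-7, o)) = Mul(Add(-7, o), Add(9, V)))
Function('m')(l, c) = Add(33, c, l) (Function('m')(l, c) = Add(Add(c, l), 33) = Add(33, c, l))
Add(20804, Function('m')(Function('Z')(-12, 5), -90)) = Add(20804, Add(33, -90, Add(-63, Mul(-7, -12), Mul(9, 5), Mul(-12, 5)))) = Add(20804, Add(33, -90, Add(-63, 84, 45, -60))) = Add(20804, Add(33, -90, 6)) = Add(20804, -51) = 20753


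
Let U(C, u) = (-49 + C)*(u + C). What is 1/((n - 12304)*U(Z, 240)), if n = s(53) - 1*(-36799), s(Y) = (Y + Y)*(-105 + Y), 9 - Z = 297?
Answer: 1/307069008 ≈ 3.2566e-9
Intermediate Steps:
Z = -288 (Z = 9 - 1*297 = 9 - 297 = -288)
s(Y) = 2*Y*(-105 + Y) (s(Y) = (2*Y)*(-105 + Y) = 2*Y*(-105 + Y))
n = 31287 (n = 2*53*(-105 + 53) - 1*(-36799) = 2*53*(-52) + 36799 = -5512 + 36799 = 31287)
U(C, u) = (-49 + C)*(C + u)
1/((n - 12304)*U(Z, 240)) = 1/((31287 - 12304)*((-288)² - 49*(-288) - 49*240 - 288*240)) = 1/(18983*(82944 + 14112 - 11760 - 69120)) = (1/18983)/16176 = (1/18983)*(1/16176) = 1/307069008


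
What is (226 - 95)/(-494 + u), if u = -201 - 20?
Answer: -131/715 ≈ -0.18322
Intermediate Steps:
u = -221
(226 - 95)/(-494 + u) = (226 - 95)/(-494 - 221) = 131/(-715) = 131*(-1/715) = -131/715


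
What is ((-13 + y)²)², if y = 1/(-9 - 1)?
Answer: 294499921/10000 ≈ 29450.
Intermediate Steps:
y = -⅒ (y = 1/(-10) = -⅒ ≈ -0.10000)
((-13 + y)²)² = ((-13 - ⅒)²)² = ((-131/10)²)² = (17161/100)² = 294499921/10000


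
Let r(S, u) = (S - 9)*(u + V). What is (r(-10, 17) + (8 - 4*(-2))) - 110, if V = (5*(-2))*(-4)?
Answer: -1177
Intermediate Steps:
V = 40 (V = -10*(-4) = 40)
r(S, u) = (-9 + S)*(40 + u) (r(S, u) = (S - 9)*(u + 40) = (-9 + S)*(40 + u))
(r(-10, 17) + (8 - 4*(-2))) - 110 = ((-360 - 9*17 + 40*(-10) - 10*17) + (8 - 4*(-2))) - 110 = ((-360 - 153 - 400 - 170) + (8 + 8)) - 110 = (-1083 + 16) - 110 = -1067 - 110 = -1177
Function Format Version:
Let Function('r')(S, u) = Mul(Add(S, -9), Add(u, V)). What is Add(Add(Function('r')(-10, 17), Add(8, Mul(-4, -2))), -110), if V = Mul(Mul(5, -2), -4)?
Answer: -1177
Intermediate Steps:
V = 40 (V = Mul(-10, -4) = 40)
Function('r')(S, u) = Mul(Add(-9, S), Add(40, u)) (Function('r')(S, u) = Mul(Add(S, -9), Add(u, 40)) = Mul(Add(-9, S), Add(40, u)))
Add(Add(Function('r')(-10, 17), Add(8, Mul(-4, -2))), -110) = Add(Add(Add(-360, Mul(-9, 17), Mul(40, -10), Mul(-10, 17)), Add(8, Mul(-4, -2))), -110) = Add(Add(Add(-360, -153, -400, -170), Add(8, 8)), -110) = Add(Add(-1083, 16), -110) = Add(-1067, -110) = -1177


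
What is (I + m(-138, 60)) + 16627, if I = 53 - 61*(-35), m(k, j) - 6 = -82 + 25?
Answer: 18764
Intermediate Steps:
m(k, j) = -51 (m(k, j) = 6 + (-82 + 25) = 6 - 57 = -51)
I = 2188 (I = 53 + 2135 = 2188)
(I + m(-138, 60)) + 16627 = (2188 - 51) + 16627 = 2137 + 16627 = 18764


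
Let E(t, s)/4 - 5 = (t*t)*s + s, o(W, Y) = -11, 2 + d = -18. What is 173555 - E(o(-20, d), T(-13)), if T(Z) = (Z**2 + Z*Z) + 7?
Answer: 5175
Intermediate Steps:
d = -20 (d = -2 - 18 = -20)
T(Z) = 7 + 2*Z**2 (T(Z) = (Z**2 + Z**2) + 7 = 2*Z**2 + 7 = 7 + 2*Z**2)
E(t, s) = 20 + 4*s + 4*s*t**2 (E(t, s) = 20 + 4*((t*t)*s + s) = 20 + 4*(t**2*s + s) = 20 + 4*(s*t**2 + s) = 20 + 4*(s + s*t**2) = 20 + (4*s + 4*s*t**2) = 20 + 4*s + 4*s*t**2)
173555 - E(o(-20, d), T(-13)) = 173555 - (20 + 4*(7 + 2*(-13)**2) + 4*(7 + 2*(-13)**2)*(-11)**2) = 173555 - (20 + 4*(7 + 2*169) + 4*(7 + 2*169)*121) = 173555 - (20 + 4*(7 + 338) + 4*(7 + 338)*121) = 173555 - (20 + 4*345 + 4*345*121) = 173555 - (20 + 1380 + 166980) = 173555 - 1*168380 = 173555 - 168380 = 5175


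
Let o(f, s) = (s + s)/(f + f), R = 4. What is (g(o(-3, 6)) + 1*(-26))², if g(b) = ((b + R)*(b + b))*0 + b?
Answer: 784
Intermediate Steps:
o(f, s) = s/f (o(f, s) = (2*s)/((2*f)) = (2*s)*(1/(2*f)) = s/f)
g(b) = b (g(b) = ((b + 4)*(b + b))*0 + b = ((4 + b)*(2*b))*0 + b = (2*b*(4 + b))*0 + b = 0 + b = b)
(g(o(-3, 6)) + 1*(-26))² = (6/(-3) + 1*(-26))² = (6*(-⅓) - 26)² = (-2 - 26)² = (-28)² = 784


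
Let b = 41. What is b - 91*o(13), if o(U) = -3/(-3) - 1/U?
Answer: -43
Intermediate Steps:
o(U) = 1 - 1/U (o(U) = -3*(-1/3) - 1/U = 1 - 1/U)
b - 91*o(13) = 41 - 91*(-1 + 13)/13 = 41 - 7*12 = 41 - 91*12/13 = 41 - 84 = -43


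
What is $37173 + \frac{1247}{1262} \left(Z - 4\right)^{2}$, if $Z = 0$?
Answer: $\frac{23466139}{631} \approx 37189.0$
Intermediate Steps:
$37173 + \frac{1247}{1262} \left(Z - 4\right)^{2} = 37173 + \frac{1247}{1262} \left(0 - 4\right)^{2} = 37173 + 1247 \cdot \frac{1}{1262} \left(-4\right)^{2} = 37173 + \frac{1247}{1262} \cdot 16 = 37173 + \frac{9976}{631} = \frac{23466139}{631}$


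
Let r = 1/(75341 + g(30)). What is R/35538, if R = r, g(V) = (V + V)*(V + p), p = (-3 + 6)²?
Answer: 1/2760627378 ≈ 3.6224e-10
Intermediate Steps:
p = 9 (p = 3² = 9)
g(V) = 2*V*(9 + V) (g(V) = (V + V)*(V + 9) = (2*V)*(9 + V) = 2*V*(9 + V))
r = 1/77681 (r = 1/(75341 + 2*30*(9 + 30)) = 1/(75341 + 2*30*39) = 1/(75341 + 2340) = 1/77681 ≈ 1.2873e-5)
R = 1/77681 ≈ 1.2873e-5
R/35538 = (1/77681)/35538 = (1/77681)*(1/35538) = 1/2760627378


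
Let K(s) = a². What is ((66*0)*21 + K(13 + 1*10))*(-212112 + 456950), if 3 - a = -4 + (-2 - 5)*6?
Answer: 587856038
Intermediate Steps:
a = 49 (a = 3 - (-4 + (-2 - 5)*6) = 3 - (-4 - 7*6) = 3 - (-4 - 42) = 3 - 1*(-46) = 3 + 46 = 49)
K(s) = 2401 (K(s) = 49² = 2401)
((66*0)*21 + K(13 + 1*10))*(-212112 + 456950) = ((66*0)*21 + 2401)*(-212112 + 456950) = (0*21 + 2401)*244838 = (0 + 2401)*244838 = 2401*244838 = 587856038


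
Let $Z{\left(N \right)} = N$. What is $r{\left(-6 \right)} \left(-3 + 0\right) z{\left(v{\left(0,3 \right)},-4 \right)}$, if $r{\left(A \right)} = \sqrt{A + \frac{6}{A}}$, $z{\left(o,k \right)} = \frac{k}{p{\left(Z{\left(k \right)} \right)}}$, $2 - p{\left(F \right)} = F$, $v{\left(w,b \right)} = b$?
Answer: $2 i \sqrt{7} \approx 5.2915 i$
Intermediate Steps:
$p{\left(F \right)} = 2 - F$
$z{\left(o,k \right)} = \frac{k}{2 - k}$
$r{\left(-6 \right)} \left(-3 + 0\right) z{\left(v{\left(0,3 \right)},-4 \right)} = \sqrt{-6 + \frac{6}{-6}} \left(-3 + 0\right) \left(\left(-1\right) \left(-4\right) \frac{1}{-2 - 4}\right) = \sqrt{-6 + 6 \left(- \frac{1}{6}\right)} \left(- 3 \left(\left(-1\right) \left(-4\right) \frac{1}{-6}\right)\right) = \sqrt{-6 - 1} \left(- 3 \left(\left(-1\right) \left(-4\right) \left(- \frac{1}{6}\right)\right)\right) = \sqrt{-7} \left(\left(-3\right) \left(- \frac{2}{3}\right)\right) = i \sqrt{7} \cdot 2 = 2 i \sqrt{7}$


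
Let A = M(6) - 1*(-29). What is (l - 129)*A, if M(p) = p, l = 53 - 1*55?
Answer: -4585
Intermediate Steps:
l = -2 (l = 53 - 55 = -2)
A = 35 (A = 6 - 1*(-29) = 6 + 29 = 35)
(l - 129)*A = (-2 - 129)*35 = -131*35 = -4585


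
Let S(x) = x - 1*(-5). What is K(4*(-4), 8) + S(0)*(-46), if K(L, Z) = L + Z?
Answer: -238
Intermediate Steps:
S(x) = 5 + x (S(x) = x + 5 = 5 + x)
K(4*(-4), 8) + S(0)*(-46) = (4*(-4) + 8) + (5 + 0)*(-46) = (-16 + 8) + 5*(-46) = -8 - 230 = -238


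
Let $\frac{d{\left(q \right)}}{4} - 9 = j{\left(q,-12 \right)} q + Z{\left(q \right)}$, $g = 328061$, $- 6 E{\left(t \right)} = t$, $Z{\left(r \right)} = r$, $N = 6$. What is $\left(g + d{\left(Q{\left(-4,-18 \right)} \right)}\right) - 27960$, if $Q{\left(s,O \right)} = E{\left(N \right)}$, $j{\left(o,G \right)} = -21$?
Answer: $300217$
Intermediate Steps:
$E{\left(t \right)} = - \frac{t}{6}$
$Q{\left(s,O \right)} = -1$ ($Q{\left(s,O \right)} = \left(- \frac{1}{6}\right) 6 = -1$)
$d{\left(q \right)} = 36 - 80 q$ ($d{\left(q \right)} = 36 + 4 \left(- 21 q + q\right) = 36 + 4 \left(- 20 q\right) = 36 - 80 q$)
$\left(g + d{\left(Q{\left(-4,-18 \right)} \right)}\right) - 27960 = \left(328061 + \left(36 - -80\right)\right) - 27960 = \left(328061 + \left(36 + 80\right)\right) - 27960 = \left(328061 + 116\right) - 27960 = 328177 - 27960 = 300217$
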